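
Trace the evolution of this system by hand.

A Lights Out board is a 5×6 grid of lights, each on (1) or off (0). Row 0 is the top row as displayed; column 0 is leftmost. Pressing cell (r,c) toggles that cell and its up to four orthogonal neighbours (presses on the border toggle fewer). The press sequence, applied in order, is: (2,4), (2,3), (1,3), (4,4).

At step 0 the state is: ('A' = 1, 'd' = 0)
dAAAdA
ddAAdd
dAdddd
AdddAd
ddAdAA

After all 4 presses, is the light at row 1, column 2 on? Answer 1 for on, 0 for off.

step 0: dAAAdA
ddAAdd
dAdddd
AdddAd
ddAdAA
step 1: dAAAdA
ddAAAd
dAdAAA
Addddd
ddAdAA
step 2: dAAAdA
ddAdAd
dAAddA
AddAdd
ddAdAA
step 3: dAAddA
dddAdd
dAAAdA
AddAdd
ddAdAA
step 4: dAAddA
dddAdd
dAAAdA
AddAAd
ddAAdd

0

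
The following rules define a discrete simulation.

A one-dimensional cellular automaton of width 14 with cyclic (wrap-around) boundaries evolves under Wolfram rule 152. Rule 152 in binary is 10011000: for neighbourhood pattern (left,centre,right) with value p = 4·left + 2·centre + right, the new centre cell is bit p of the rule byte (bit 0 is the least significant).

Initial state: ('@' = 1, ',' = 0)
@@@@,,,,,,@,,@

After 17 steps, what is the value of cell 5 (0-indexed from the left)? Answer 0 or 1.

step 0: @@@@,,,,,,@,,@
step 1: @@@,@,,,,,,@,@
step 2: @@,,,@,,,,,,,@
step 3: @,@,,,@,,,,,,@
step 4: ,,,@,,,@,,,,,@
step 5: @,,,@,,,@,,,,,
step 6: ,@,,,@,,,@,,,,
step 7: ,,@,,,@,,,@,,,
step 8: ,,,@,,,@,,,@,,
step 9: ,,,,@,,,@,,,@,
step 10: ,,,,,@,,,@,,,@
step 11: @,,,,,@,,,@,,,
step 12: ,@,,,,,@,,,@,,
step 13: ,,@,,,,,@,,,@,
step 14: ,,,@,,,,,@,,,@
step 15: @,,,@,,,,,@,,,
step 16: ,@,,,@,,,,,@,,
step 17: ,,@,,,@,,,,,@,

0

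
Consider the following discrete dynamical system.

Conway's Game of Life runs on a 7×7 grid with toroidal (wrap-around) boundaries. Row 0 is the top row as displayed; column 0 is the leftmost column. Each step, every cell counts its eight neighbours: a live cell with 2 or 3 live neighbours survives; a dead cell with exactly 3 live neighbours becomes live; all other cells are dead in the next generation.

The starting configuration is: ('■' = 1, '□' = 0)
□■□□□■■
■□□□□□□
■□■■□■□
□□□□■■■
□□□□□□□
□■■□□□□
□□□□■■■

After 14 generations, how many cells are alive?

2

0) □■□□□■■
■□□□□□□
■□■■□■□
□□□□■■■
□□□□□□□
□■■□□□□
□□□□■■■
1) □□□□■□□
■□■□■■□
■■□■□■□
□□□■■■■
□□□□□■□
□□□□□■□
□■■□■□■
2) ■□■□■□■
■□■□□■□
■■□□□□□
■□■■□□□
□□□□□□□
□□□□■■■
□□□■■□□
3) ■□■□■□■
□□■■□■□
■□□■□□□
■□■□□□□
□□□■■■■
□□□■■■□
■□□□□□□
4) ■□■□■■■
■□■□□■□
□□□■■□■
■■■□□■□
□□■□□□■
□□□■□□□
■■□□□□□
5) □□■■■■□
■□■□□□□
□□□■■□□
■■■□■■□
■□■■□□■
■■■□□□□
■■■■■■□
6) ■□□□□■□
□■■□□■□
■□□□■■■
■□□□□■□
□□□□■■□
□□□□□■□
■□□□□■□
7) ■□□□■■□
□■□□□□□
■□□□■□□
■□□□□□□
□□□□■■□
□□□□□■□
□□□□■■□
8) □□□□■■■
■■□□■■■
■■□□□□□
□□□□■■■
□□□□■■■
□□□□□□■
□□□□□□□
9) □□□□■□□
□■□□■□□
□■□□□□□
□□□□■□□
■□□□■□□
□□□□□□■
□□□□□□■
10) □□□□□■□
□□□□□□□
□□□□□□□
□□□□□□□
□□□□□■□
■□□□□■■
□□□□□■□
11) □□□□□□□
□□□□□□□
□□□□□□□
□□□□□□□
□□□□□■□
□□□□■■□
□□□□■■□
12) □□□□□□□
□□□□□□□
□□□□□□□
□□□□□□□
□□□□■■□
□□□□□□■
□□□□■■□
13) □□□□□□□
□□□□□□□
□□□□□□□
□□□□□□□
□□□□□■□
□□□□□□■
□□□□□■□
14) □□□□□□□
□□□□□□□
□□□□□□□
□□□□□□□
□□□□□□□
□□□□□■■
□□□□□□□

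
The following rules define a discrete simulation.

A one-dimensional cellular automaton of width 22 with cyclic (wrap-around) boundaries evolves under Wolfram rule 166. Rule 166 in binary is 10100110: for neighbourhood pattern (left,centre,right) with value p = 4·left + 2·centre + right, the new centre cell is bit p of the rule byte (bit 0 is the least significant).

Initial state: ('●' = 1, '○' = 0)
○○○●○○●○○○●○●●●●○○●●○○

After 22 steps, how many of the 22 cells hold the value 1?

k=0  ○○○●○○●○○○●○●●●●○○●●○○
k=1  ○○●●○●●○○●●●○●●○○●○○○○
k=2  ○●○○●○○○●○●○●○○○●●○○○○
k=3  ●●○●●○○●●●●●●○○●○○○○○○
k=4  ○○●○○○●○●●●●○○●●○○○○○●
k=5  ○●●○○●●●○●●○○●○○○○○○●●
k=6  ●○○○●○●○●○○○●●○○○○○●○○
k=7  ●○○●●●●●●○○●○○○○○○●●○●
k=8  ○○●○●●●●○○●●○○○○○●○○●○
k=9  ○●●●○●●○○●○○○○○○●●○●●○
k=10  ●○●○●○○○●●○○○○○●○○●○○○
k=11  ●●●●●○○●○○○○○○●●○●●○○●
k=12  ●●●●○○●●○○○○○●○○●○○○●○
k=13  ○●●○○●○○○○○○●●○●●○○●●●
k=14  ●○○○●●○○○○○●○○●○○○●○●○
k=15  ●○○●○○○○○○●●○●●○○●●●●●
k=16  ○○●●○○○○○●○○●○○○●○●●●●
k=17  ○●○○○○○○●●○●●○○●●●○●●○
k=18  ●●○○○○○●○○●○○○●○●○●○○○
k=19  ○○○○○○●●○●●○○●●●●●●○○●
k=20  ○○○○○●○○●○○○●○●●●●○○●●
k=21  ○○○○●●○●●○○●●●○●●○○●○○
k=22  ○○○●○○●○○○●○●○●○○○●●○○

7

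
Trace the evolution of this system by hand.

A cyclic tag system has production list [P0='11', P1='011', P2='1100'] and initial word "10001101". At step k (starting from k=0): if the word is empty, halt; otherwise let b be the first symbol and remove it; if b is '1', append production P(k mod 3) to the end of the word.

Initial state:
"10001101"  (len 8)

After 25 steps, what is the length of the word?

27

[0] "10001101"  (len 8)
[1] "000110111"  (len 9)
[2] "00110111"  (len 8)
[3] "0110111"  (len 7)
[4] "110111"  (len 6)
[5] "10111011"  (len 8)
[6] "01110111100"  (len 11)
[7] "1110111100"  (len 10)
[8] "110111100011"  (len 12)
[9] "101111000111100"  (len 15)
[10] "0111100011110011"  (len 16)
[11] "111100011110011"  (len 15)
[12] "111000111100111100"  (len 18)
[13] "1100011110011110011"  (len 19)
[14] "100011110011110011011"  (len 21)
[15] "000111100111100110111100"  (len 24)
[16] "00111100111100110111100"  (len 23)
[17] "0111100111100110111100"  (len 22)
[18] "111100111100110111100"  (len 21)
[19] "1110011110011011110011"  (len 22)
[20] "110011110011011110011011"  (len 24)
[21] "100111100110111100110111100"  (len 27)
[22] "0011110011011110011011110011"  (len 28)
[23] "011110011011110011011110011"  (len 27)
[24] "11110011011110011011110011"  (len 26)
[25] "111001101111001101111001111"  (len 27)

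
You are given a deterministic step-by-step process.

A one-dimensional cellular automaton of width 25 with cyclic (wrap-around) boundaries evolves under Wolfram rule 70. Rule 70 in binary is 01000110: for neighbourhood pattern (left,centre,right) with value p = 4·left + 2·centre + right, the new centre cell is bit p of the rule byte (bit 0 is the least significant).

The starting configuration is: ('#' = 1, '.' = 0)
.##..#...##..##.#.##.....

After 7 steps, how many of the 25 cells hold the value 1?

[0] .##..#...##..##.#.##.....
[1] #.#.##..#.#.#.#.#..#.....
[2] #.#..#.##.#.#.#.#.##....#
[3] #.#.##..#.#.#.#.#..#...#.
[4] #.#..#.##.#.#.#.#.##..##.
[5] #.#.##..#.#.#.#.#..#.#.#.
[6] #.#..#.##.#.#.#.#.##.#.#.
[7] #.#.##..#.#.#.#.#..#.#.#.

12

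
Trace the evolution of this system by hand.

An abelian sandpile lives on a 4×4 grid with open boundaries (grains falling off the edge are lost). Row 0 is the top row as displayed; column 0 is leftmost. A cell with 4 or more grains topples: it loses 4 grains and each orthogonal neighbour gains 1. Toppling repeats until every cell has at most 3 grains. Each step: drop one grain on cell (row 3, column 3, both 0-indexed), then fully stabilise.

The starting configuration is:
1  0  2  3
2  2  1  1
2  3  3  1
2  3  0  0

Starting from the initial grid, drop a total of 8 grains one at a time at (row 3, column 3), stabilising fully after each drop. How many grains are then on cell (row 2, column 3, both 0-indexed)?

3

step 0: 1  0  2  3
2  2  1  1
2  3  3  1
2  3  0  0
step 1: 1  0  2  3
2  2  1  1
2  3  3  1
2  3  0  1
step 2: 1  0  2  3
2  2  1  1
2  3  3  1
2  3  0  2
step 3: 1  0  2  3
2  2  1  1
2  3  3  1
2  3  0  3
step 4: 1  0  2  3
2  2  1  1
2  3  3  2
2  3  1  0
step 5: 1  0  2  3
2  2  1  1
2  3  3  2
2  3  1  1
step 6: 1  0  2  3
2  2  1  1
2  3  3  2
2  3  1  2
step 7: 1  0  2  3
2  2  1  1
2  3  3  2
2  3  1  3
step 8: 1  0  2  3
2  2  1  1
2  3  3  3
2  3  2  0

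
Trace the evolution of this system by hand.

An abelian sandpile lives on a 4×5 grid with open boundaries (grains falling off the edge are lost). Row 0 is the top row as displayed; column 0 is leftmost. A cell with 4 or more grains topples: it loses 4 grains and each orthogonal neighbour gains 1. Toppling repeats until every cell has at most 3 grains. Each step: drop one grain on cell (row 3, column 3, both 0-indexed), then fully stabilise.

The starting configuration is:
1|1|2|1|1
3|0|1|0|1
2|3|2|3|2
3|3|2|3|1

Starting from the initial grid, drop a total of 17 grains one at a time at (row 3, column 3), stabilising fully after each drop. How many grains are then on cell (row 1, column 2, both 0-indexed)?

2

t=0: 1|1|2|1|1
3|0|1|0|1
2|3|2|3|2
3|3|2|3|1
t=1: 1|1|2|1|1
3|0|1|1|1
2|3|3|0|3
3|3|3|1|2
t=2: 1|1|2|1|1
3|0|1|1|1
2|3|3|0|3
3|3|3|2|2
t=3: 1|1|2|1|1
3|0|1|1|1
2|3|3|0|3
3|3|3|3|2
t=4: 2|1|2|1|1
0|2|2|1|1
1|2|1|2|3
1|2|2|1|3
t=5: 2|1|2|1|1
0|2|2|1|1
1|2|1|2|3
1|2|2|2|3
t=6: 2|1|2|1|1
0|2|2|1|1
1|2|1|2|3
1|2|2|3|3
t=7: 2|1|2|1|1
0|2|2|2|2
1|2|2|0|1
1|2|3|2|1
t=8: 2|1|2|1|1
0|2|2|2|2
1|2|2|0|1
1|2|3|3|1
t=9: 2|1|2|1|1
0|2|2|2|2
1|2|3|1|1
1|3|0|1|2
t=10: 2|1|2|1|1
0|2|2|2|2
1|2|3|1|1
1|3|0|2|2
t=11: 2|1|2|1|1
0|2|2|2|2
1|2|3|1|1
1|3|0|3|2
t=12: 2|1|2|1|1
0|2|2|2|2
1|2|3|2|1
1|3|1|0|3
t=13: 2|1|2|1|1
0|2|2|2|2
1|2|3|2|1
1|3|1|1|3
t=14: 2|1|2|1|1
0|2|2|2|2
1|2|3|2|1
1|3|1|2|3
t=15: 2|1|2|1|1
0|2|2|2|2
1|2|3|2|1
1|3|1|3|3
t=16: 2|1|2|1|1
0|2|2|2|2
1|2|3|3|2
1|3|2|1|0
t=17: 2|1|2|1|1
0|2|2|2|2
1|2|3|3|2
1|3|2|2|0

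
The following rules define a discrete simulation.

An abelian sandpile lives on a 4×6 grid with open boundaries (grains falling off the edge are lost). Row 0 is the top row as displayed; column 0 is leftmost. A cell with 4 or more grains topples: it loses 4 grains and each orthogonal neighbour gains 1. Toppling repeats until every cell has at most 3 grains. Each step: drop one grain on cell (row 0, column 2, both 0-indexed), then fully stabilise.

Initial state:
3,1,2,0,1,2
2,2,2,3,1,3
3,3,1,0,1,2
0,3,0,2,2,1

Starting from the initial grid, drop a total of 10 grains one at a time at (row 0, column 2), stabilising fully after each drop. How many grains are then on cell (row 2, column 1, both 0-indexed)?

2

0) 3,1,2,0,1,2
2,2,2,3,1,3
3,3,1,0,1,2
0,3,0,2,2,1
1) 3,1,3,0,1,2
2,2,2,3,1,3
3,3,1,0,1,2
0,3,0,2,2,1
2) 3,2,0,1,1,2
2,2,3,3,1,3
3,3,1,0,1,2
0,3,0,2,2,1
3) 3,2,1,1,1,2
2,2,3,3,1,3
3,3,1,0,1,2
0,3,0,2,2,1
4) 3,2,2,1,1,2
2,2,3,3,1,3
3,3,1,0,1,2
0,3,0,2,2,1
5) 3,2,3,1,1,2
2,2,3,3,1,3
3,3,1,0,1,2
0,3,0,2,2,1
6) 3,3,1,3,1,2
2,3,1,0,2,3
3,3,2,1,1,2
0,3,0,2,2,1
7) 3,3,2,3,1,2
2,3,1,0,2,3
3,3,2,1,1,2
0,3,0,2,2,1
8) 3,3,3,3,1,2
2,3,1,0,2,3
3,3,2,1,1,2
0,3,0,2,2,1
9) 1,2,2,0,2,2
1,2,3,1,2,3
1,2,3,1,1,2
2,0,1,2,2,1
10) 1,2,3,0,2,2
1,2,3,1,2,3
1,2,3,1,1,2
2,0,1,2,2,1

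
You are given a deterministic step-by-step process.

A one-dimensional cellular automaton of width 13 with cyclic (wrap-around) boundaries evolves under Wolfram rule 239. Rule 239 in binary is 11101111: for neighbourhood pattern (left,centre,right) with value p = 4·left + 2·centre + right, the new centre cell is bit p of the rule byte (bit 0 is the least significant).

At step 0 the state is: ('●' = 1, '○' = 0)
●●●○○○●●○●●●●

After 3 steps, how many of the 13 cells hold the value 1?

gen 0: ●●●○○○●●○●●●●
gen 1: ●●●○●●●●●●●●●
gen 2: ●●●●●●●●●●●●●
gen 3: ●●●●●●●●●●●●●

13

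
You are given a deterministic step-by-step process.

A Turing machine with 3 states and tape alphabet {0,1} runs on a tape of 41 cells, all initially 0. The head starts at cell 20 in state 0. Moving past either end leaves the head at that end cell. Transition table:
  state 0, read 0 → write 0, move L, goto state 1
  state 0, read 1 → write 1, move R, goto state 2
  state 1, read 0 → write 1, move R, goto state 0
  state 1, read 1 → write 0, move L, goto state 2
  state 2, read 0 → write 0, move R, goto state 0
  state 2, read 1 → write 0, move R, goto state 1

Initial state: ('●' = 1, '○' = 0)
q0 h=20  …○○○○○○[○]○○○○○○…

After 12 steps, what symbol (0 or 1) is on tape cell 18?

0

step 0: q0 h=20  …○○○○○○[○]○○○○○○…
step 1: q1 h=19  …○○○○○○[○]○○○○○○…
step 2: q0 h=20  …○○○○○●[○]○○○○○○…
step 3: q1 h=19  …○○○○○○[●]○○○○○○…
step 4: q2 h=18  …○○○○○○[○]○○○○○○…
step 5: q0 h=19  …○○○○○○[○]○○○○○○…
step 6: q1 h=18  …○○○○○○[○]○○○○○○…
step 7: q0 h=19  …○○○○○●[○]○○○○○○…
step 8: q1 h=18  …○○○○○○[●]○○○○○○…
step 9: q2 h=17  …○○○○○○[○]○○○○○○…
step 10: q0 h=18  …○○○○○○[○]○○○○○○…
step 11: q1 h=17  …○○○○○○[○]○○○○○○…
step 12: q0 h=18  …○○○○○●[○]○○○○○○…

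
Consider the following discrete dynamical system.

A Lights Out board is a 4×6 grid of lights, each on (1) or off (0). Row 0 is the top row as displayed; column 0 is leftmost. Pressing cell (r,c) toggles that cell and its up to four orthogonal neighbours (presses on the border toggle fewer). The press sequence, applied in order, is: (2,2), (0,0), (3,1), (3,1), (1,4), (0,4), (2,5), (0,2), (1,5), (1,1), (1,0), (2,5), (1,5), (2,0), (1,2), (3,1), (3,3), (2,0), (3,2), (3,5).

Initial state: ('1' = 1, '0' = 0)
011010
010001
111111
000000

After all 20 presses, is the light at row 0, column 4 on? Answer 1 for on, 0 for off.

t=0: 011010
010001
111111
000000
t=1: 011010
011001
100011
001000
t=2: 101010
111001
100011
001000
t=3: 101010
111001
110011
110000
t=4: 101010
111001
100011
001000
t=5: 101000
111110
100001
001000
t=6: 101111
111100
100001
001000
t=7: 101111
111101
100010
001001
t=8: 110011
110101
100010
001001
t=9: 110010
110110
100011
001001
t=10: 100010
001110
110011
001001
t=11: 000010
111110
010011
001001
t=12: 000010
111111
010000
001000
t=13: 000011
111100
010001
001000
t=14: 000011
011100
100001
101000
t=15: 001011
000000
101001
101000
t=16: 001011
000000
111001
010000
t=17: 001011
000000
111101
011110
t=18: 001011
100000
001101
111110
t=19: 001011
100000
000101
100010
t=20: 001011
100000
000100
100001

1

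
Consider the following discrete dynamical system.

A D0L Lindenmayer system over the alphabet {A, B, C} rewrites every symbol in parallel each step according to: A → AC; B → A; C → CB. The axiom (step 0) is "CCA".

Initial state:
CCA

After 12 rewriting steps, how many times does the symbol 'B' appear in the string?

[0] CCA
[1] CBCBAC
[2] CBACBAACCB
[3] CBAACCBAACACCBCBA
[4] CBAACACCBCBAACACCBACCBCBACBAAC
[5] CBAACACCBACCBCBACBAACACCBACCBCBAACCBCBACBAACCBAACACCB
[6] CBAACACCBACCBCBAACCBCBACBAACCBAACACCBACCBCBAACCBCBACBAACACCBCBACBAACCBAACACCBCBAACACCBACCBCBA
[7] CBAACACCBACCBCBAACCBCBACBAACACCBCBACBAACCBAACACCBCBAACACCB…CBAACCBAACACCBCBAACACCBACCBCBACBAACACCBACCBCBAACCBCBACBAAC  (len 163)
[8] CBAACACCBACCBCBAACCBCBACBAACACCBCBACBAACCBAACACCBACCBCBACB…BCBACBAACCBAACACCBACCBCBAACCBCBACBAACACCBCBACBAACCBAACACCB  (len 286)
[9] CBAACACCBACCBCBAACCBCBACBAACACCBCBACBAACCBAACACCBACCBCBACB…ACCBCBACBAACCBAACACCBACCBCBACBAACCBAACACCBCBAACACCBACCBCBA  (len 502)
[10] CBAACACCBACCBCBAACCBCBACBAACACCBCBACBAACCBAACACCBACCBCBACB…CBAACCBAACACCBCBAACACCBACCBCBACBAACACCBACCBCBAACCBCBACBAAC  (len 881)
[11] CBAACACCBACCBCBAACCBCBACBAACACCBCBACBAACCBAACACCBACCBCBACB…BCBACBAACCBAACACCBACCBCBAACCBCBACBAACACCBCBACBAACCBAACACCB  (len 1546)
[12] CBAACACCBACCBCBAACCBCBACBAACACCBCBACBAACCBAACACCBACCBCBACB…ACCBCBACBAACCBAACACCBACCBCBACBAACCBAACACCBCBAACACCBACCBCBA  (len 2713)

665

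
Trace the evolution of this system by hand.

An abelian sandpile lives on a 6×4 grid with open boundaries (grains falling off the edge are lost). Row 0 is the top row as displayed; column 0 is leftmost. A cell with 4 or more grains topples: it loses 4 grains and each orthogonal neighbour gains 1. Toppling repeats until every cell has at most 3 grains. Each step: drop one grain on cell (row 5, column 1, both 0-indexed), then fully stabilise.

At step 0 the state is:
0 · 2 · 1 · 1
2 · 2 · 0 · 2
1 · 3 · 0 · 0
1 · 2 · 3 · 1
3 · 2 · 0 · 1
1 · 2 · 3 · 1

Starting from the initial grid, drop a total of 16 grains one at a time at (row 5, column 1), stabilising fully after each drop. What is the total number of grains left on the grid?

gen 0: 0 · 2 · 1 · 1
2 · 2 · 0 · 2
1 · 3 · 0 · 0
1 · 2 · 3 · 1
3 · 2 · 0 · 1
1 · 2 · 3 · 1
gen 1: 0 · 2 · 1 · 1
2 · 2 · 0 · 2
1 · 3 · 0 · 0
1 · 2 · 3 · 1
3 · 2 · 0 · 1
1 · 3 · 3 · 1
gen 2: 0 · 2 · 1 · 1
2 · 2 · 0 · 2
1 · 3 · 0 · 0
1 · 2 · 3 · 1
3 · 3 · 1 · 1
2 · 1 · 0 · 2
gen 3: 0 · 2 · 1 · 1
2 · 2 · 0 · 2
1 · 3 · 0 · 0
1 · 2 · 3 · 1
3 · 3 · 1 · 1
2 · 2 · 0 · 2
gen 4: 0 · 2 · 1 · 1
2 · 2 · 0 · 2
1 · 3 · 0 · 0
1 · 2 · 3 · 1
3 · 3 · 1 · 1
2 · 3 · 0 · 2
gen 5: 0 · 2 · 1 · 1
2 · 2 · 0 · 2
1 · 3 · 0 · 0
2 · 3 · 3 · 1
1 · 1 · 2 · 1
0 · 2 · 1 · 2
gen 6: 0 · 2 · 1 · 1
2 · 2 · 0 · 2
1 · 3 · 0 · 0
2 · 3 · 3 · 1
1 · 1 · 2 · 1
0 · 3 · 1 · 2
gen 7: 0 · 2 · 1 · 1
2 · 2 · 0 · 2
1 · 3 · 0 · 0
2 · 3 · 3 · 1
1 · 2 · 2 · 1
1 · 0 · 2 · 2
gen 8: 0 · 2 · 1 · 1
2 · 2 · 0 · 2
1 · 3 · 0 · 0
2 · 3 · 3 · 1
1 · 2 · 2 · 1
1 · 1 · 2 · 2
gen 9: 0 · 2 · 1 · 1
2 · 2 · 0 · 2
1 · 3 · 0 · 0
2 · 3 · 3 · 1
1 · 2 · 2 · 1
1 · 2 · 2 · 2
gen 10: 0 · 2 · 1 · 1
2 · 2 · 0 · 2
1 · 3 · 0 · 0
2 · 3 · 3 · 1
1 · 2 · 2 · 1
1 · 3 · 2 · 2
gen 11: 0 · 2 · 1 · 1
2 · 2 · 0 · 2
1 · 3 · 0 · 0
2 · 3 · 3 · 1
1 · 3 · 2 · 1
2 · 0 · 3 · 2
gen 12: 0 · 2 · 1 · 1
2 · 2 · 0 · 2
1 · 3 · 0 · 0
2 · 3 · 3 · 1
1 · 3 · 2 · 1
2 · 1 · 3 · 2
gen 13: 0 · 2 · 1 · 1
2 · 2 · 0 · 2
1 · 3 · 0 · 0
2 · 3 · 3 · 1
1 · 3 · 2 · 1
2 · 2 · 3 · 2
gen 14: 0 · 2 · 1 · 1
2 · 2 · 0 · 2
1 · 3 · 0 · 0
2 · 3 · 3 · 1
1 · 3 · 2 · 1
2 · 3 · 3 · 2
gen 15: 0 · 2 · 1 · 1
2 · 3 · 0 · 2
2 · 0 · 2 · 0
3 · 2 · 1 · 2
2 · 2 · 1 · 2
3 · 2 · 1 · 3
gen 16: 0 · 2 · 1 · 1
2 · 3 · 0 · 2
2 · 0 · 2 · 0
3 · 2 · 1 · 2
2 · 2 · 1 · 2
3 · 3 · 1 · 3

40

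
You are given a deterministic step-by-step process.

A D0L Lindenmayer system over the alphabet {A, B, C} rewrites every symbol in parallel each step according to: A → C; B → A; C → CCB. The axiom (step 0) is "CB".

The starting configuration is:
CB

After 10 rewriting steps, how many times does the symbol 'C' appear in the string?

2768

0) CB
1) CCBA
2) CCBCCBAC
3) CCBCCBACCBCCBACCCB
4) CCBCCBACCBCCBACCCBCCBACCBCCBACCCBCCBCCBA
5) CCBCCBACCBCCBACCCBCCBACCBCCBACCCBCCBCCBACCBCCBACCCBCCBACCBCCBACCCBCCBCCBACCBCCBACCBCCBAC
6) CCBCCBACCBCCBACCCBCCBACCBCCBACCCBCCBCCBACCBCCBACCCBCCBACCB…CCBCCBCCBACCBCCBACCBCCBACCCBCCBACCBCCBACCCBCCBACCBCCBACCCB  (len 194)
7) CCBCCBACCBCCBACCCBCCBACCBCCBACCCBCCBCCBACCBCCBACCCBCCBACCB…CCBCCBACCBCCBACCCBCCBCCBACCBCCBACCCBCCBACCBCCBACCCBCCBCCBA  (len 428)
8) CCBCCBACCBCCBACCCBCCBACCBCCBACCCBCCBCCBACCBCCBACCCBCCBACCB…CCBCCBCCBACCBCCBACCCBCCBACCBCCBACCCBCCBCCBACCBCCBACCBCCBAC  (len 944)
9) CCBCCBACCBCCBACCCBCCBACCBCCBACCCBCCBCCBACCBCCBACCCBCCBACCB…CCBCCBCCBACCBCCBACCBCCBACCCBCCBACCBCCBACCCBCCBACCBCCBACCCB  (len 2082)
10) CCBCCBACCBCCBACCCBCCBACCBCCBACCCBCCBCCBACCBCCBACCCBCCBACCB…CCBCCBACCBCCBACCCBCCBCCBACCBCCBACCCBCCBACCBCCBACCCBCCBCCBA  (len 4592)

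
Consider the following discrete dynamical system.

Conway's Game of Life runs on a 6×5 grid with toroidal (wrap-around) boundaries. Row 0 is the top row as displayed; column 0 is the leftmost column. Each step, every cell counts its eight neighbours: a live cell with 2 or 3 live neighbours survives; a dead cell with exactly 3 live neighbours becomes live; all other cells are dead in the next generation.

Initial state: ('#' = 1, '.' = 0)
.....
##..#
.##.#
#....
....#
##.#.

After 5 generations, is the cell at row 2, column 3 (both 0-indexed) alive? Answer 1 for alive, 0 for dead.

0) .....
##..#
.##.#
#....
....#
##.#.
1) ..#..
.####
..###
##.##
.#..#
#...#
2) ..#..
##..#
.....
.#...
.##..
##.##
3) ..#..
##...
.#...
.##..
...##
#..##
4) ..##.
###..
.....
####.
.#...
#.#..
5) #..##
.###.
...##
###..
...##
..##.

1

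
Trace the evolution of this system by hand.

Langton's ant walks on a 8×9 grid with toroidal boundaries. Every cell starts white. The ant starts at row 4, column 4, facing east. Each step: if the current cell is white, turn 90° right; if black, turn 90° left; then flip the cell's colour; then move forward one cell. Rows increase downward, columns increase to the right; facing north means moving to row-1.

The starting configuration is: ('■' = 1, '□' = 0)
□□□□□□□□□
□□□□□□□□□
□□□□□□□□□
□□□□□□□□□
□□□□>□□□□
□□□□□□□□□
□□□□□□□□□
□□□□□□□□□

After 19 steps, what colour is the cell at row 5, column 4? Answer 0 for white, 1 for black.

1

step 0: □□□□□□□□□
□□□□□□□□□
□□□□□□□□□
□□□□□□□□□
□□□□>□□□□
□□□□□□□□□
□□□□□□□□□
□□□□□□□□□
step 1: □□□□□□□□□
□□□□□□□□□
□□□□□□□□□
□□□□□□□□□
□□□□■□□□□
□□□□v□□□□
□□□□□□□□□
□□□□□□□□□
step 2: □□□□□□□□□
□□□□□□□□□
□□□□□□□□□
□□□□□□□□□
□□□□■□□□□
□□□<■□□□□
□□□□□□□□□
□□□□□□□□□
step 3: □□□□□□□□□
□□□□□□□□□
□□□□□□□□□
□□□□□□□□□
□□□^■□□□□
□□□■■□□□□
□□□□□□□□□
□□□□□□□□□
step 4: □□□□□□□□□
□□□□□□□□□
□□□□□□□□□
□□□□□□□□□
□□□■>□□□□
□□□■■□□□□
□□□□□□□□□
□□□□□□□□□
step 5: □□□□□□□□□
□□□□□□□□□
□□□□□□□□□
□□□□^□□□□
□□□■□□□□□
□□□■■□□□□
□□□□□□□□□
□□□□□□□□□
step 6: □□□□□□□□□
□□□□□□□□□
□□□□□□□□□
□□□□■>□□□
□□□■□□□□□
□□□■■□□□□
□□□□□□□□□
□□□□□□□□□
step 7: □□□□□□□□□
□□□□□□□□□
□□□□□□□□□
□□□□■■□□□
□□□■□v□□□
□□□■■□□□□
□□□□□□□□□
□□□□□□□□□
step 8: □□□□□□□□□
□□□□□□□□□
□□□□□□□□□
□□□□■■□□□
□□□■<■□□□
□□□■■□□□□
□□□□□□□□□
□□□□□□□□□
step 9: □□□□□□□□□
□□□□□□□□□
□□□□□□□□□
□□□□^■□□□
□□□■■■□□□
□□□■■□□□□
□□□□□□□□□
□□□□□□□□□
step 10: □□□□□□□□□
□□□□□□□□□
□□□□□□□□□
□□□<□■□□□
□□□■■■□□□
□□□■■□□□□
□□□□□□□□□
□□□□□□□□□
step 11: □□□□□□□□□
□□□□□□□□□
□□□^□□□□□
□□□■□■□□□
□□□■■■□□□
□□□■■□□□□
□□□□□□□□□
□□□□□□□□□
step 12: □□□□□□□□□
□□□□□□□□□
□□□■>□□□□
□□□■□■□□□
□□□■■■□□□
□□□■■□□□□
□□□□□□□□□
□□□□□□□□□
step 13: □□□□□□□□□
□□□□□□□□□
□□□■■□□□□
□□□■v■□□□
□□□■■■□□□
□□□■■□□□□
□□□□□□□□□
□□□□□□□□□
step 14: □□□□□□□□□
□□□□□□□□□
□□□■■□□□□
□□□<■■□□□
□□□■■■□□□
□□□■■□□□□
□□□□□□□□□
□□□□□□□□□
step 15: □□□□□□□□□
□□□□□□□□□
□□□■■□□□□
□□□□■■□□□
□□□v■■□□□
□□□■■□□□□
□□□□□□□□□
□□□□□□□□□
step 16: □□□□□□□□□
□□□□□□□□□
□□□■■□□□□
□□□□■■□□□
□□□□>■□□□
□□□■■□□□□
□□□□□□□□□
□□□□□□□□□
step 17: □□□□□□□□□
□□□□□□□□□
□□□■■□□□□
□□□□^■□□□
□□□□□■□□□
□□□■■□□□□
□□□□□□□□□
□□□□□□□□□
step 18: □□□□□□□□□
□□□□□□□□□
□□□■■□□□□
□□□<□■□□□
□□□□□■□□□
□□□■■□□□□
□□□□□□□□□
□□□□□□□□□
step 19: □□□□□□□□□
□□□□□□□□□
□□□^■□□□□
□□□■□■□□□
□□□□□■□□□
□□□■■□□□□
□□□□□□□□□
□□□□□□□□□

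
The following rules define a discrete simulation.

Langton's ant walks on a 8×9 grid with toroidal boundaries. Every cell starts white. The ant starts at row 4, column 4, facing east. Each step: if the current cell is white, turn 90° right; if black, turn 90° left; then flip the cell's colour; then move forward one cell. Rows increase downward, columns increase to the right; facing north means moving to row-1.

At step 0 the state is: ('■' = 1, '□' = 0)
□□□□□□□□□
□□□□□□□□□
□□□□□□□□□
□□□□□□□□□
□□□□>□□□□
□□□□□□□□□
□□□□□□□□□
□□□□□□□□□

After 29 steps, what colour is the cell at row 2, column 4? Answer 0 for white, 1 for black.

gen 0: □□□□□□□□□
□□□□□□□□□
□□□□□□□□□
□□□□□□□□□
□□□□>□□□□
□□□□□□□□□
□□□□□□□□□
□□□□□□□□□
gen 1: □□□□□□□□□
□□□□□□□□□
□□□□□□□□□
□□□□□□□□□
□□□□■□□□□
□□□□v□□□□
□□□□□□□□□
□□□□□□□□□
gen 2: □□□□□□□□□
□□□□□□□□□
□□□□□□□□□
□□□□□□□□□
□□□□■□□□□
□□□<■□□□□
□□□□□□□□□
□□□□□□□□□
gen 3: □□□□□□□□□
□□□□□□□□□
□□□□□□□□□
□□□□□□□□□
□□□^■□□□□
□□□■■□□□□
□□□□□□□□□
□□□□□□□□□
gen 4: □□□□□□□□□
□□□□□□□□□
□□□□□□□□□
□□□□□□□□□
□□□■>□□□□
□□□■■□□□□
□□□□□□□□□
□□□□□□□□□
gen 5: □□□□□□□□□
□□□□□□□□□
□□□□□□□□□
□□□□^□□□□
□□□■□□□□□
□□□■■□□□□
□□□□□□□□□
□□□□□□□□□
gen 6: □□□□□□□□□
□□□□□□□□□
□□□□□□□□□
□□□□■>□□□
□□□■□□□□□
□□□■■□□□□
□□□□□□□□□
□□□□□□□□□
gen 7: □□□□□□□□□
□□□□□□□□□
□□□□□□□□□
□□□□■■□□□
□□□■□v□□□
□□□■■□□□□
□□□□□□□□□
□□□□□□□□□
gen 8: □□□□□□□□□
□□□□□□□□□
□□□□□□□□□
□□□□■■□□□
□□□■<■□□□
□□□■■□□□□
□□□□□□□□□
□□□□□□□□□
gen 9: □□□□□□□□□
□□□□□□□□□
□□□□□□□□□
□□□□^■□□□
□□□■■■□□□
□□□■■□□□□
□□□□□□□□□
□□□□□□□□□
gen 10: □□□□□□□□□
□□□□□□□□□
□□□□□□□□□
□□□<□■□□□
□□□■■■□□□
□□□■■□□□□
□□□□□□□□□
□□□□□□□□□
gen 11: □□□□□□□□□
□□□□□□□□□
□□□^□□□□□
□□□■□■□□□
□□□■■■□□□
□□□■■□□□□
□□□□□□□□□
□□□□□□□□□
gen 12: □□□□□□□□□
□□□□□□□□□
□□□■>□□□□
□□□■□■□□□
□□□■■■□□□
□□□■■□□□□
□□□□□□□□□
□□□□□□□□□
gen 13: □□□□□□□□□
□□□□□□□□□
□□□■■□□□□
□□□■v■□□□
□□□■■■□□□
□□□■■□□□□
□□□□□□□□□
□□□□□□□□□
gen 14: □□□□□□□□□
□□□□□□□□□
□□□■■□□□□
□□□<■■□□□
□□□■■■□□□
□□□■■□□□□
□□□□□□□□□
□□□□□□□□□
gen 15: □□□□□□□□□
□□□□□□□□□
□□□■■□□□□
□□□□■■□□□
□□□v■■□□□
□□□■■□□□□
□□□□□□□□□
□□□□□□□□□
gen 16: □□□□□□□□□
□□□□□□□□□
□□□■■□□□□
□□□□■■□□□
□□□□>■□□□
□□□■■□□□□
□□□□□□□□□
□□□□□□□□□
gen 17: □□□□□□□□□
□□□□□□□□□
□□□■■□□□□
□□□□^■□□□
□□□□□■□□□
□□□■■□□□□
□□□□□□□□□
□□□□□□□□□
gen 18: □□□□□□□□□
□□□□□□□□□
□□□■■□□□□
□□□<□■□□□
□□□□□■□□□
□□□■■□□□□
□□□□□□□□□
□□□□□□□□□
gen 19: □□□□□□□□□
□□□□□□□□□
□□□^■□□□□
□□□■□■□□□
□□□□□■□□□
□□□■■□□□□
□□□□□□□□□
□□□□□□□□□
gen 20: □□□□□□□□□
□□□□□□□□□
□□<□■□□□□
□□□■□■□□□
□□□□□■□□□
□□□■■□□□□
□□□□□□□□□
□□□□□□□□□
gen 21: □□□□□□□□□
□□^□□□□□□
□□■□■□□□□
□□□■□■□□□
□□□□□■□□□
□□□■■□□□□
□□□□□□□□□
□□□□□□□□□
gen 22: □□□□□□□□□
□□■>□□□□□
□□■□■□□□□
□□□■□■□□□
□□□□□■□□□
□□□■■□□□□
□□□□□□□□□
□□□□□□□□□
gen 23: □□□□□□□□□
□□■■□□□□□
□□■v■□□□□
□□□■□■□□□
□□□□□■□□□
□□□■■□□□□
□□□□□□□□□
□□□□□□□□□
gen 24: □□□□□□□□□
□□■■□□□□□
□□<■■□□□□
□□□■□■□□□
□□□□□■□□□
□□□■■□□□□
□□□□□□□□□
□□□□□□□□□
gen 25: □□□□□□□□□
□□■■□□□□□
□□□■■□□□□
□□v■□■□□□
□□□□□■□□□
□□□■■□□□□
□□□□□□□□□
□□□□□□□□□
gen 26: □□□□□□□□□
□□■■□□□□□
□□□■■□□□□
□<■■□■□□□
□□□□□■□□□
□□□■■□□□□
□□□□□□□□□
□□□□□□□□□
gen 27: □□□□□□□□□
□□■■□□□□□
□^□■■□□□□
□■■■□■□□□
□□□□□■□□□
□□□■■□□□□
□□□□□□□□□
□□□□□□□□□
gen 28: □□□□□□□□□
□□■■□□□□□
□■>■■□□□□
□■■■□■□□□
□□□□□■□□□
□□□■■□□□□
□□□□□□□□□
□□□□□□□□□
gen 29: □□□□□□□□□
□□■■□□□□□
□■■■■□□□□
□■v■□■□□□
□□□□□■□□□
□□□■■□□□□
□□□□□□□□□
□□□□□□□□□

1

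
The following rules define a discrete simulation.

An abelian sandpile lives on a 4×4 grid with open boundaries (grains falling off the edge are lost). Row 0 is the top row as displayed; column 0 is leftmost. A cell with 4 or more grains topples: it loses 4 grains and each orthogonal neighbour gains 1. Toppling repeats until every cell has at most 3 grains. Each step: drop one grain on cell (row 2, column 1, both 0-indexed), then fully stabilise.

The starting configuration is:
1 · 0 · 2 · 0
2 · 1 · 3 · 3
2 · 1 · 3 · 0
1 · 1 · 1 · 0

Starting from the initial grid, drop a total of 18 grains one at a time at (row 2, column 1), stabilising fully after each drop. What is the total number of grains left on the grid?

k=0  1 · 0 · 2 · 0
2 · 1 · 3 · 3
2 · 1 · 3 · 0
1 · 1 · 1 · 0
k=1  1 · 0 · 2 · 0
2 · 1 · 3 · 3
2 · 2 · 3 · 0
1 · 1 · 1 · 0
k=2  1 · 0 · 2 · 0
2 · 1 · 3 · 3
2 · 3 · 3 · 0
1 · 1 · 1 · 0
k=3  1 · 0 · 3 · 1
2 · 3 · 1 · 0
3 · 1 · 1 · 2
1 · 2 · 2 · 0
k=4  1 · 0 · 3 · 1
2 · 3 · 1 · 0
3 · 2 · 1 · 2
1 · 2 · 2 · 0
k=5  1 · 0 · 3 · 1
2 · 3 · 1 · 0
3 · 3 · 1 · 2
1 · 2 · 2 · 0
k=6  2 · 1 · 3 · 1
0 · 1 · 2 · 0
1 · 2 · 2 · 2
2 · 3 · 2 · 0
k=7  2 · 1 · 3 · 1
0 · 1 · 2 · 0
1 · 3 · 2 · 2
2 · 3 · 2 · 0
k=8  2 · 1 · 3 · 1
0 · 2 · 2 · 0
2 · 1 · 3 · 2
3 · 0 · 3 · 0
k=9  2 · 1 · 3 · 1
0 · 2 · 2 · 0
2 · 2 · 3 · 2
3 · 0 · 3 · 0
k=10  2 · 1 · 3 · 1
0 · 2 · 2 · 0
2 · 3 · 3 · 2
3 · 0 · 3 · 0
k=11  2 · 1 · 3 · 1
0 · 3 · 3 · 0
3 · 1 · 1 · 3
3 · 2 · 0 · 1
k=12  2 · 1 · 3 · 1
0 · 3 · 3 · 0
3 · 2 · 1 · 3
3 · 2 · 0 · 1
k=13  2 · 1 · 3 · 1
0 · 3 · 3 · 0
3 · 3 · 1 · 3
3 · 2 · 0 · 1
k=14  2 · 3 · 0 · 2
2 · 1 · 1 · 1
1 · 3 · 3 · 3
1 · 0 · 1 · 1
k=15  2 · 3 · 0 · 2
2 · 2 · 2 · 2
2 · 1 · 1 · 0
1 · 1 · 2 · 2
k=16  2 · 3 · 0 · 2
2 · 2 · 2 · 2
2 · 2 · 1 · 0
1 · 1 · 2 · 2
k=17  2 · 3 · 0 · 2
2 · 2 · 2 · 2
2 · 3 · 1 · 0
1 · 1 · 2 · 2
k=18  2 · 3 · 0 · 2
2 · 3 · 2 · 2
3 · 0 · 2 · 0
1 · 2 · 2 · 2

28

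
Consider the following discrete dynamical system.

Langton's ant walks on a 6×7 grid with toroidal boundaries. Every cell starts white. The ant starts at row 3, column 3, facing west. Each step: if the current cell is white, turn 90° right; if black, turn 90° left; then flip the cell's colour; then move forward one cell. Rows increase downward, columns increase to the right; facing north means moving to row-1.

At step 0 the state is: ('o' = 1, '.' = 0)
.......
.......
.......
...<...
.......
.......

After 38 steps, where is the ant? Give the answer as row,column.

step 0: .......
.......
.......
...<...
.......
.......
step 1: .......
.......
...^...
...o...
.......
.......
step 2: .......
.......
...o>..
...o...
.......
.......
step 3: .......
.......
...oo..
...ov..
.......
.......
step 4: .......
.......
...oo..
...<o..
.......
.......
step 5: .......
.......
...oo..
....o..
...v...
.......
step 6: .......
.......
...oo..
....o..
..<o...
.......
step 7: .......
.......
...oo..
..^.o..
..oo...
.......
step 8: .......
.......
...oo..
..o>o..
..oo...
.......
step 9: .......
.......
...oo..
..ooo..
..ov...
.......
step 10: .......
.......
...oo..
..ooo..
..o.>..
.......
step 11: .......
.......
...oo..
..ooo..
..o.o..
....v..
step 12: .......
.......
...oo..
..ooo..
..o.o..
...<o..
step 13: .......
.......
...oo..
..ooo..
..o^o..
...oo..
step 14: .......
.......
...oo..
..ooo..
..oo>..
...oo..
step 15: .......
.......
...oo..
..oo^..
..oo...
...oo..
step 16: .......
.......
...oo..
..o<...
..oo...
...oo..
step 17: .......
.......
...oo..
..o....
..ov...
...oo..
step 18: .......
.......
...oo..
..o....
..o.>..
...oo..
step 19: .......
.......
...oo..
..o....
..o.o..
...ov..
step 20: .......
.......
...oo..
..o....
..o.o..
...o.>.
step 21: .....v.
.......
...oo..
..o....
..o.o..
...o.o.
step 22: ....<o.
.......
...oo..
..o....
..o.o..
...o.o.
step 23: ....oo.
.......
...oo..
..o....
..o.o..
...o^o.
step 24: ....oo.
.......
...oo..
..o....
..o.o..
...oo>.
step 25: ....oo.
.......
...oo..
..o....
..o.o^.
...oo..
step 26: ....oo.
.......
...oo..
..o....
..o.oo>
...oo..
step 27: ....oo.
.......
...oo..
..o....
..o.ooo
...oo.v
step 28: ....oo.
.......
...oo..
..o....
..o.ooo
...oo<o
step 29: ....oo.
.......
...oo..
..o....
..o.o^o
...oooo
step 30: ....oo.
.......
...oo..
..o....
..o.<.o
...oooo
step 31: ....oo.
.......
...oo..
..o....
..o...o
...ovoo
step 32: ....oo.
.......
...oo..
..o....
..o...o
...o.>o
step 33: ....oo.
.......
...oo..
..o....
..o..^o
...o..o
step 34: ....oo.
.......
...oo..
..o....
..o..o>
...o..o
step 35: ....oo.
.......
...oo..
..o...^
..o..o.
...o..o
step 36: ....oo.
.......
...oo..
>.o...o
..o..o.
...o..o
step 37: ....oo.
.......
...oo..
o.o...o
v.o..o.
...o..o
step 38: ....oo.
.......
...oo..
o.o...o
o.o..o<
...o..o

4,6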